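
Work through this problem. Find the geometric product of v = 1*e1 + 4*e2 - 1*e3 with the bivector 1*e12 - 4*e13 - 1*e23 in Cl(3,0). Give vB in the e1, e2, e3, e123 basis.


vB has grade-1 (vector) and grade-3 (trivector) parts: vB = (v _| B) + (v ^ B).
Vector part <vB>_1:
  e1: -v2*b12 - v3*b13 = -(4)*(1) - (-1)*(-4) = -8
  e2: v1*b12 - v3*b23 = (1)*(1) - (-1)*(-1) = 0
  e3: v1*b13 + v2*b23 = (1)*(-4) + (4)*(-1) = -8
Trivector part <vB>_3:
  e123: v1*b23 - v2*b13 + v3*b12 = (1)*(-1) - (4)*(-4) + (-1)*(1) = 14
vB = -8*e1 + 0*e2 - 8*e3 + 14*e123


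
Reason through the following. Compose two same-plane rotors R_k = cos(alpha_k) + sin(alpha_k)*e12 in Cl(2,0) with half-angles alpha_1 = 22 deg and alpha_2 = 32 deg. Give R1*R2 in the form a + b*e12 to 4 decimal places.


Same-plane rotors commute and their half-angles add:
R1*R2 = cos(a1 + a2) + sin(a1 + a2)*e12.
a1 + a2 = 22 + 32 = 54 deg
cos(54 deg) = 0.5878
sin(54 deg) = 0.8090
R1*R2 = 0.5878 + 0.8090*e12


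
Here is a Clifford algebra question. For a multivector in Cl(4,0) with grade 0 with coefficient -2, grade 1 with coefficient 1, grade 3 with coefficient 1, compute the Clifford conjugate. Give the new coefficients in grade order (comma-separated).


Clifford conjugate sign for grade k: (-1)^(k(k+1)/2)
Grade 0: (-1)^(0*1/2) = (-1)^0 = 1, coeff -2 -> -2
Grade 1: (-1)^(1*2/2) = (-1)^1 = -1, coeff 1 -> -1
Grade 3: (-1)^(3*4/2) = (-1)^6 = 1, coeff 1 -> 1
Conjugated coefficients: -2, -1, 1


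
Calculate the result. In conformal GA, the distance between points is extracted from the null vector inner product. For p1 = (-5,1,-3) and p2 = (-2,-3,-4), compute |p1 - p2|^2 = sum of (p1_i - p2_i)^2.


p1 - p2 = (-3, 4, 1)
|p1 - p2|^2 = (-3)^2 + 4^2 + 1^2
= 9 + 16 + 1
= 26


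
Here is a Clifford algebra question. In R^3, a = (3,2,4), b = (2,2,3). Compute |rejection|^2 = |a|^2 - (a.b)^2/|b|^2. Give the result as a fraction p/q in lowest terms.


|a|^2 = 3^2 + 2^2 + 4^2 = 29
|b|^2 = 2^2 + 2^2 + 3^2 = 17
a . b = 3*2 + 2*2 + 4*3 = 22
(a.b)^2 = 22^2 = 484
|rej|^2 = 29 - 484/17
= (493 - 484)/17
= 9/17
In lowest terms: 9/17


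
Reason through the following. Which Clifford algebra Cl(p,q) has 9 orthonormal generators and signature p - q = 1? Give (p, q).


We need p + q = 9 and p - q = 1.
Adding: 2p = 9 + 1 = 10, so p = 5.
Then q = 9 - 5 = 4.
(p, q) = (5, 4)


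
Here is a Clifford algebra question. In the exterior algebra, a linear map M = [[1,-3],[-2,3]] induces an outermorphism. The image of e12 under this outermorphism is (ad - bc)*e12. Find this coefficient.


The outermorphism of a linear map f sends e1^e2 to f(e1)^f(e2).
f(e1) = 1*e1 - 2*e2
f(e2) = -3*e1 + 3*e2
f(e1) ^ f(e2) = (1*e1 - 2*e2) ^ (-3*e1 + 3*e2)
= 1*3*e12 + (-2)*(-3)*e21
= (3 - 6)*e12
= -3*e12
Coefficient = -3


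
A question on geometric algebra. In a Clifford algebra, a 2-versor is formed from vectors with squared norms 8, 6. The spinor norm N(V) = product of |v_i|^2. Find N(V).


Spinor norm N(V) = |v1|^2 * |v2|^2 * ... * |v2|^2
= 8 * 6
Running product: 8, 48
N(V) = 48


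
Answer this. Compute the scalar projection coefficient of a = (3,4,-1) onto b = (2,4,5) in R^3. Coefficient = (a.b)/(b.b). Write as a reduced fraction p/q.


Projection coefficient = (a . b) / (b . b)
a . b = 3*2 + 4*4 + (-1)*5
= 6 + 16 + (-5) = 17
b . b = 2^2 + 4^2 + 5^2
= 4 + 16 + 25 = 45
Coefficient = 17/45
In lowest terms: 17/45


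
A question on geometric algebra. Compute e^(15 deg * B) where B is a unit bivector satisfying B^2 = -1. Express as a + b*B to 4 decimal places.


For a unit bivector B with B^2 = -1, the exponential series gives
e^(theta*B) = cos(theta) + sin(theta)*B (the GA analogue of Euler's formula).
theta = 15 degrees = 0.261799 rad
cos(15 deg) = 0.9659
sin(15 deg) = 0.2588
exp(theta*B) = 0.9659 + 0.2588*B


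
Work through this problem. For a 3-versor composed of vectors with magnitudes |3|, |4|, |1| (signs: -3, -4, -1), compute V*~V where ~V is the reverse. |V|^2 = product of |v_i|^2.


Each vector v_i has |v_i|^2 = s_i^2
Squared scales: (-3)^2 = 9, (-4)^2 = 16, (-1)^2 = 1
|V|^2 = 9 * 16 * 1
= 144


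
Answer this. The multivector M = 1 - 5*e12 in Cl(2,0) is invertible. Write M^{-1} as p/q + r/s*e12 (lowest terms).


M = 1 - 5*e12, where e12^2 = -1.
Since M commutes with its reverse ~M = a - b*e12, M * ~M = a^2 - b^2*e12^2 = a^2 + b^2.
So M^{-1} = ~M / (a^2 + b^2) = (a - b*e12)/(a^2 + b^2).
a^2 + b^2 = 1 + 25 = 26
Scalar part = 1/26 = 1/26
Bivector coeff = 5/26 = 5/26
M^{-1} = 1/26 + 5/26*e12


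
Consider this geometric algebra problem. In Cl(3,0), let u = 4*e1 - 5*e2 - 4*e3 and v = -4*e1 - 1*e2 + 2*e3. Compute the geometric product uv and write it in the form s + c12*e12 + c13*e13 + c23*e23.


In Cl(3,0): e_i^2 = 1, e_ie_j = -e_je_i for i != j.
Scalar part = u . v = 4*(-4) + (-5)*(-1) + (-4)*2
= -16 + 5 + (-8) = -19
e12 coeff = 4*(-1) - (-5)*(-4) = -4 - 20 = -24
e13 coeff = 4*2 - (-4)*(-4) = 8 - 16 = -8
e23 coeff = (-5)*2 - (-4)*(-1) = -10 - 4 = -14
uv = -19 - 24*e12 - 8*e13 - 14*e23


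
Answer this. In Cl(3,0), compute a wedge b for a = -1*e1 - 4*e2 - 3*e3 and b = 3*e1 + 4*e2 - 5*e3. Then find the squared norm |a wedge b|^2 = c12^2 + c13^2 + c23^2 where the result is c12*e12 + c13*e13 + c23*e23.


a wedge b = (a1*b2 - a2*b1)*e12 + (a1*b3 - a3*b1)*e13 + (a2*b3 - a3*b2)*e23
e12 coeff: (-1)*4 - (-4)*3 = -4 - (-12) = 8
e13 coeff: (-1)*(-5) - (-3)*3 = 5 - (-9) = 14
e23 coeff: (-4)*(-5) - (-3)*4 = 20 - (-12) = 32
|a wedge b|^2 = 8^2 + 14^2 + 32^2
= 64 + 196 + 1024
= 1284


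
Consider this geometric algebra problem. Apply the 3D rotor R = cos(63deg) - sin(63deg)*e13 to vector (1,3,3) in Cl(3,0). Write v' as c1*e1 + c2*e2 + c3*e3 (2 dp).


Rotor R = cos(63deg) - sin(63deg)*e13
Rotation angle theta = 2 * 63 = 126 degrees in the e13 plane (e1 -> e3).
The component perpendicular to the plane (e2) is invariant: v'_2 = v2 = 3.00
cos(126deg) = -0.5878, sin(126deg) = 0.8090
v'_1 = v1*cos(theta) - v3*sin(theta) = 1*(-0.5878) - 3*0.8090 = -3.01
v'_3 = v1*sin(theta) + v3*cos(theta) = 1*0.8090 + 3*(-0.5878) = -0.95
v' = -3.01*e1 + 3.00*e2 - 0.95*e3


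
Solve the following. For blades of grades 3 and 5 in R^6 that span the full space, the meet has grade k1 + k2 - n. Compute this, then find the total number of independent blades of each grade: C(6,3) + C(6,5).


Meet grade = grade(A) + grade(B) - n
= 3 + 5 - 6 = 2
C(6,3) = 20
C(6,5) = 6
dim_A + dim_B = 20 + 6 = 26


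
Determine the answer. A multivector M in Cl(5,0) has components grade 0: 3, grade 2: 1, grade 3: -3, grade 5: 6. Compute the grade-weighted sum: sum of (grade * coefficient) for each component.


Grade-weighted sum = sum of grade_k * coefficient_k
0*3 = 0
2*1 = 2
3*(-3) = -9
5*6 = 30
Total = 0 + 2 + (-9) + 30 = 23


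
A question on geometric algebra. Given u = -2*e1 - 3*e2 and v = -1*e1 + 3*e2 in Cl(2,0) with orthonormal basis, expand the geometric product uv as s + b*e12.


Expand: (-2*e1 - 3*e2)(-1*e1 + 3*e2)
= (-2)*(-1)*e1e1 + (-2)*3*e1e2 + (-3)*(-1)*e2e1 + (-3)*3*e2e2
Using e1^2 = e2^2 = 1, e2e1 = -e1e2:
Scalar part s = (-2)*(-1) + (-3)*3 = 2 + (-9) = -7
Bivector part b = (-2)*3 - (-3)*(-1) = -6 - 3 = -9
uv = -7 - 9*e12


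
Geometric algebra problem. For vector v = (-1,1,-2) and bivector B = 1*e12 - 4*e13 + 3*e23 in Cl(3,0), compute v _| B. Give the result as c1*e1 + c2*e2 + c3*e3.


Left contraction v _| B = <vB>_1 (grade-1 part of the geometric product vB).
Using e1_|e12 = e2, e2_|e12 = -e1, e1_|e13 = e3, e3_|e13 = -e1, e2_|e23 = e3, e3_|e23 = -e2:
e1 coeff: -v2*b12 - v3*b13 = -(1)*(1) - (-2)*(-4) = -9
e2 coeff: v1*b12 - v3*b23 = (-1)*(1) - (-2)*(3) = 5
e3 coeff: v1*b13 + v2*b23 = (-1)*(-4) + (1)*(3) = 7
v _| B = -9*e1 + 5*e2 + 7*e3


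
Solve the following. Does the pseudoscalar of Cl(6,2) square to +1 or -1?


The pseudoscalar I = e1...e_n (product of all n generators) of Cl(p,q) satisfies I^2 = (-1)^(q + n(n-1)/2).
p = 6, q = 2, n = p + q = 8
n(n-1)/2 = 8 * 7 / 2 = 28
Exponent = q + n(n-1)/2 = 2 + 28 = 30
I^2 = (-1)^30 = +1


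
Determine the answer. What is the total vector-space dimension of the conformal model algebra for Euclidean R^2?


The conformal model of R^2 uses Cl(3,1): the 2 Euclidean generators plus two extra orthogonal generators e+ (e+^2 = +1) and e- (e-^2 = -1), from which the null vectors e0, einf are built.
Number of generators m = 2 + 2 = 4.
dim Cl(p,q) = 2^m = 2^4 = 16


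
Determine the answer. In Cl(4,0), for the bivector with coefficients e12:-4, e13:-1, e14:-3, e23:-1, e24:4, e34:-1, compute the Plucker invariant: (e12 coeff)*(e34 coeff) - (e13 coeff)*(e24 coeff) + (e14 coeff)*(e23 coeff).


Plucker relation: af - be + cd
a*f = (-4)*(-1) = 4
b*e = (-1)*4 = -4
c*d = (-3)*(-1) = 3
af - be + cd = 4 - (-4) + 3
= 11


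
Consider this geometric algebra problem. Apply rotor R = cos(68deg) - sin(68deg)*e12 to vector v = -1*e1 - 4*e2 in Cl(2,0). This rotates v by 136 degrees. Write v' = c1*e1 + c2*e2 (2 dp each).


Rotor R = cos(68deg) - sin(68deg)*e12
Rotation angle theta = 2 * 68 = 136 degrees
v' = R*v*~R rotates v by theta.
cos(136deg) = -0.7193, sin(136deg) = 0.6947
v'_1 = -1*cos(136deg) - (-4)*sin(136deg)
= -1*(-0.7193) - (-4)*0.6947
= 3.50
v'_2 = -1*sin(136deg) + (-4)*cos(136deg)
= -1*0.6947 + (-4)*(-0.7193)
= 2.18
v' = 3.50*e1 + 2.18*e2


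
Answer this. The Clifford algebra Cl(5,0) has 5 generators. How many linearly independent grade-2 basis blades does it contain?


Number of grade-k basis blades in Cl(p,q) with n = p + q is C(n, k).
n = 5 + 0 = 5
C(5, 2) = 5! / (2! * 3!)
= 120 / (2 * 6)
= 10


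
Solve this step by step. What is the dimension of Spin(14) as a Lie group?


Spin(n) double-covers SO(n); both have Lie algebra so(n) of dimension n(n-1)/2.
n = 14
n(n-1) = 14 * 13 = 182
dim Spin(14) = 182/2 = 91


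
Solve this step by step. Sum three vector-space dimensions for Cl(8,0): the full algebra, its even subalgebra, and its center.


n = 8 + 0 = 8
Total dim = 2^8 = 256
Even subalgebra dim = 2^7 = 128
n is even, so center dim = 1
Sum = 256 + 128 + 1 = 385


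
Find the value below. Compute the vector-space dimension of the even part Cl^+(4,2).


Even subalgebra dimension = 2^(n-1)
n = 4 + 2 = 6
2^(6 - 1) = 2^5 = 32
Verification: sum of C(6,k) for even k = 1 + 15 + 15 + 1 = 32
Result = 32


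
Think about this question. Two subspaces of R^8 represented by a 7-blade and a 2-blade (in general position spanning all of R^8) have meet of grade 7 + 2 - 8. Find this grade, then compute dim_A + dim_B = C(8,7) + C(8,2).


Meet grade = grade(A) + grade(B) - n
= 7 + 2 - 8 = 1
C(8,7) = 8
C(8,2) = 28
dim_A + dim_B = 8 + 28 = 36


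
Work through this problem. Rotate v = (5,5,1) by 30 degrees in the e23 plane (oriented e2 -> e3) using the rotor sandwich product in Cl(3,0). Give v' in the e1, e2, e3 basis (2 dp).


Rotor R = cos(15deg) - sin(15deg)*e23
Rotation angle theta = 2 * 15 = 30 degrees in the e23 plane (e2 -> e3).
The component perpendicular to the plane (e1) is invariant: v'_1 = v1 = 5.00
cos(30deg) = 0.8660, sin(30deg) = 0.5000
v'_2 = v2*cos(theta) - v3*sin(theta) = 5*0.8660 - 1*0.5000 = 3.83
v'_3 = v2*sin(theta) + v3*cos(theta) = 5*0.5000 + 1*0.8660 = 3.37
v' = 5.00*e1 + 3.83*e2 + 3.37*e3


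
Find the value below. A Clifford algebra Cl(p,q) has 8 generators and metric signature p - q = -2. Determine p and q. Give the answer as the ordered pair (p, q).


We need p + q = 8 and p - q = -2.
Adding: 2p = 8 + (-2) = 6, so p = 3.
Then q = 8 - 3 = 5.
(p, q) = (3, 5)


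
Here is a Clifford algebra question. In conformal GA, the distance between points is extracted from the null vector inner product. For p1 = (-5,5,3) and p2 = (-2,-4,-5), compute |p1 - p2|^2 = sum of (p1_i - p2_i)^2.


p1 - p2 = (-3, 9, 8)
|p1 - p2|^2 = (-3)^2 + 9^2 + 8^2
= 9 + 81 + 64
= 154


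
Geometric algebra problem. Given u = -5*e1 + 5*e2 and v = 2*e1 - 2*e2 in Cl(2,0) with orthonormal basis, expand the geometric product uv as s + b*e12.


Expand: (-5*e1 + 5*e2)(2*e1 - 2*e2)
= (-5)*2*e1e1 + (-5)*(-2)*e1e2 + 5*2*e2e1 + 5*(-2)*e2e2
Using e1^2 = e2^2 = 1, e2e1 = -e1e2:
Scalar part s = (-5)*2 + 5*(-2) = -10 + (-10) = -20
Bivector part b = (-5)*(-2) - 5*2 = 10 - 10 = 0
uv = -20 + 0*e12


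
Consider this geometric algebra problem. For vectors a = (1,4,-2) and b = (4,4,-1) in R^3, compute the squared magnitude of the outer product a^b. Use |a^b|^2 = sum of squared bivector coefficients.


a wedge b = (a1*b2 - a2*b1)*e12 + (a1*b3 - a3*b1)*e13 + (a2*b3 - a3*b2)*e23
e12 coeff: 1*4 - 4*4 = 4 - 16 = -12
e13 coeff: 1*(-1) - (-2)*4 = -1 - (-8) = 7
e23 coeff: 4*(-1) - (-2)*4 = -4 - (-8) = 4
|a wedge b|^2 = (-12)^2 + 7^2 + 4^2
= 144 + 49 + 16
= 209


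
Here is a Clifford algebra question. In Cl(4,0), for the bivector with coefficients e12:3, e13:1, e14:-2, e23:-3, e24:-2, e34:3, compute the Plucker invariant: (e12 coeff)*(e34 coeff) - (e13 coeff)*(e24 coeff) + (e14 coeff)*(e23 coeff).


Plucker relation: af - be + cd
a*f = 3*3 = 9
b*e = 1*(-2) = -2
c*d = (-2)*(-3) = 6
af - be + cd = 9 - (-2) + 6
= 17


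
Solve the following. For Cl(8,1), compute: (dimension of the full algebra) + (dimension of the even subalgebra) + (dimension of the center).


n = 8 + 1 = 9
Total dim = 2^9 = 512
Even subalgebra dim = 2^8 = 256
n is odd, so center dim = 2
Sum = 512 + 256 + 2 = 770


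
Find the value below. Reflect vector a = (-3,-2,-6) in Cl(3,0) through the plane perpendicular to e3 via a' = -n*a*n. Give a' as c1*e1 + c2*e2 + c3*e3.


Reflection formula: a' = -n*a*n, with n = e3 (unit vector, n^2 = 1).
For reflection through hyperplane perp to e3:
The component along e3 flips sign, others stay.
a = (-3, -2, -6)
a' = (-3, -2, 6)
a' = -3*e1 - 2*e2 + 6*e3


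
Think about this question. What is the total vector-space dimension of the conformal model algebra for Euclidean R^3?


The conformal model of R^3 uses Cl(4,1): the 3 Euclidean generators plus two extra orthogonal generators e+ (e+^2 = +1) and e- (e-^2 = -1), from which the null vectors e0, einf are built.
Number of generators m = 3 + 2 = 5.
dim Cl(p,q) = 2^m = 2^5 = 32


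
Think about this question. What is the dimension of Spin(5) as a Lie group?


Spin(n) double-covers SO(n); both have Lie algebra so(n) of dimension n(n-1)/2.
n = 5
n(n-1) = 5 * 4 = 20
dim Spin(5) = 20/2 = 10


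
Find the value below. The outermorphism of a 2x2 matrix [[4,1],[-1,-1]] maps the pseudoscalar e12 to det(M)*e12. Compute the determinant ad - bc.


The outermorphism of a linear map f sends e1^e2 to f(e1)^f(e2).
f(e1) = 4*e1 - 1*e2
f(e2) = 1*e1 - 1*e2
f(e1) ^ f(e2) = (4*e1 - 1*e2) ^ (1*e1 - 1*e2)
= 4*(-1)*e12 + (-1)*1*e21
= (-4 - (-1))*e12
= -3*e12
Coefficient = -3


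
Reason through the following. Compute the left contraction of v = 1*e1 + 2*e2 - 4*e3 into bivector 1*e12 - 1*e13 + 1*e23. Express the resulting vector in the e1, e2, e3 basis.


Left contraction v _| B = <vB>_1 (grade-1 part of the geometric product vB).
Using e1_|e12 = e2, e2_|e12 = -e1, e1_|e13 = e3, e3_|e13 = -e1, e2_|e23 = e3, e3_|e23 = -e2:
e1 coeff: -v2*b12 - v3*b13 = -(2)*(1) - (-4)*(-1) = -6
e2 coeff: v1*b12 - v3*b23 = (1)*(1) - (-4)*(1) = 5
e3 coeff: v1*b13 + v2*b23 = (1)*(-1) + (2)*(1) = 1
v _| B = -6*e1 + 5*e2 + 1*e3


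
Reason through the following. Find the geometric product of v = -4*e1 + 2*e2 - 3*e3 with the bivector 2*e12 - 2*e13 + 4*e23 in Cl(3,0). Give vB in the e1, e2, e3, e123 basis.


vB has grade-1 (vector) and grade-3 (trivector) parts: vB = (v _| B) + (v ^ B).
Vector part <vB>_1:
  e1: -v2*b12 - v3*b13 = -(2)*(2) - (-3)*(-2) = -10
  e2: v1*b12 - v3*b23 = (-4)*(2) - (-3)*(4) = 4
  e3: v1*b13 + v2*b23 = (-4)*(-2) + (2)*(4) = 16
Trivector part <vB>_3:
  e123: v1*b23 - v2*b13 + v3*b12 = (-4)*(4) - (2)*(-2) + (-3)*(2) = -18
vB = -10*e1 + 4*e2 + 16*e3 - 18*e123


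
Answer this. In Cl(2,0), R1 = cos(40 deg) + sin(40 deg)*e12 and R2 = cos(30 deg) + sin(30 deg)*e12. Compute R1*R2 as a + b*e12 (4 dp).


Same-plane rotors commute and their half-angles add:
R1*R2 = cos(a1 + a2) + sin(a1 + a2)*e12.
a1 + a2 = 40 + 30 = 70 deg
cos(70 deg) = 0.3420
sin(70 deg) = 0.9397
R1*R2 = 0.3420 + 0.9397*e12


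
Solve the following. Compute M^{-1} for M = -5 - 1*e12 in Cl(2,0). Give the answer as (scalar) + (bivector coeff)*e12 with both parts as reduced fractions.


M = -5 - 1*e12, where e12^2 = -1.
Since M commutes with its reverse ~M = a - b*e12, M * ~M = a^2 - b^2*e12^2 = a^2 + b^2.
So M^{-1} = ~M / (a^2 + b^2) = (a - b*e12)/(a^2 + b^2).
a^2 + b^2 = 25 + 1 = 26
Scalar part = -5/26 = -5/26
Bivector coeff = 1/26 = 1/26
M^{-1} = -5/26 + 1/26*e12


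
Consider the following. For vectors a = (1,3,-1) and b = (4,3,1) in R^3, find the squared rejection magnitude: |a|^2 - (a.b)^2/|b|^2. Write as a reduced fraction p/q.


|a|^2 = 1^2 + 3^2 + (-1)^2 = 11
|b|^2 = 4^2 + 3^2 + 1^2 = 26
a . b = 1*4 + 3*3 + (-1)*1 = 12
(a.b)^2 = 12^2 = 144
|rej|^2 = 11 - 144/26
= (286 - 144)/26
= 142/26
In lowest terms: 71/13


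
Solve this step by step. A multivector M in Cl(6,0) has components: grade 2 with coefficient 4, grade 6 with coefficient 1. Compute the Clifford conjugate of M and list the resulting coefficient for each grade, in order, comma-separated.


Clifford conjugate sign for grade k: (-1)^(k(k+1)/2)
Grade 2: (-1)^(2*3/2) = (-1)^3 = -1, coeff 4 -> -4
Grade 6: (-1)^(6*7/2) = (-1)^21 = -1, coeff 1 -> -1
Conjugated coefficients: -4, -1


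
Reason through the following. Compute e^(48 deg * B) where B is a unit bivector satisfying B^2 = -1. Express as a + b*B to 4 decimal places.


For a unit bivector B with B^2 = -1, the exponential series gives
e^(theta*B) = cos(theta) + sin(theta)*B (the GA analogue of Euler's formula).
theta = 48 degrees = 0.837758 rad
cos(48 deg) = 0.6691
sin(48 deg) = 0.7431
exp(theta*B) = 0.6691 + 0.7431*B


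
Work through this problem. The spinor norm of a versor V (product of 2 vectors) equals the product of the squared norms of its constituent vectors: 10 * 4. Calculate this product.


Spinor norm N(V) = |v1|^2 * |v2|^2 * ... * |v2|^2
= 10 * 4
Running product: 10, 40
N(V) = 40


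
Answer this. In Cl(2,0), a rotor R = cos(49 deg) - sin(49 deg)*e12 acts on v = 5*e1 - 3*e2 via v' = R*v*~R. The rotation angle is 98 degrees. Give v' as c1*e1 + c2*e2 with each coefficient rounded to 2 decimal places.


Rotor R = cos(49deg) - sin(49deg)*e12
Rotation angle theta = 2 * 49 = 98 degrees
v' = R*v*~R rotates v by theta.
cos(98deg) = -0.1392, sin(98deg) = 0.9903
v'_1 = 5*cos(98deg) - (-3)*sin(98deg)
= 5*(-0.1392) - (-3)*0.9903
= 2.27
v'_2 = 5*sin(98deg) + (-3)*cos(98deg)
= 5*0.9903 + (-3)*(-0.1392)
= 5.37
v' = 2.27*e1 + 5.37*e2


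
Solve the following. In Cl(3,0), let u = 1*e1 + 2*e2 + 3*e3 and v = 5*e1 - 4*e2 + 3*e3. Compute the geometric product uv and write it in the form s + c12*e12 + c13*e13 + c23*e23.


In Cl(3,0): e_i^2 = 1, e_ie_j = -e_je_i for i != j.
Scalar part = u . v = 1*5 + 2*(-4) + 3*3
= 5 + (-8) + 9 = 6
e12 coeff = 1*(-4) - 2*5 = -4 - 10 = -14
e13 coeff = 1*3 - 3*5 = 3 - 15 = -12
e23 coeff = 2*3 - 3*(-4) = 6 - (-12) = 18
uv = 6 - 14*e12 - 12*e13 + 18*e23


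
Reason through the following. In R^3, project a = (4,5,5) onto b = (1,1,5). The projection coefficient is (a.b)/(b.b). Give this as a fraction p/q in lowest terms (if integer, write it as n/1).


Projection coefficient = (a . b) / (b . b)
a . b = 4*1 + 5*1 + 5*5
= 4 + 5 + 25 = 34
b . b = 1^2 + 1^2 + 5^2
= 1 + 1 + 25 = 27
Coefficient = 34/27
In lowest terms: 34/27


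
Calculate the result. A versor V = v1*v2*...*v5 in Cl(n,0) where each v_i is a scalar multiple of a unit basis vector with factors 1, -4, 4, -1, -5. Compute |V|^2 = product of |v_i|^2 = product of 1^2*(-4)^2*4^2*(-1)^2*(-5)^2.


Each vector v_i has |v_i|^2 = s_i^2
Squared scales: 1^2 = 1, (-4)^2 = 16, 4^2 = 16, (-1)^2 = 1, (-5)^2 = 25
|V|^2 = 1 * 16 * 16 * 1 * 25
= 6400


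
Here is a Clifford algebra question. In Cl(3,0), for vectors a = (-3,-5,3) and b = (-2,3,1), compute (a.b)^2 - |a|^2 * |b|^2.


a . b = (-3)*(-2) + (-5)*3 + 3*1
= 6 + (-15) + 3 = -6
|a|^2 = (-3)^2 + (-5)^2 + 3^2 = 43
|b|^2 = (-2)^2 + 3^2 + 1^2 = 14
(a.b)^2 = (-6)^2 = 36
|a|^2 * |b|^2 = 43 * 14 = 602
Result = 36 - 602 = -566


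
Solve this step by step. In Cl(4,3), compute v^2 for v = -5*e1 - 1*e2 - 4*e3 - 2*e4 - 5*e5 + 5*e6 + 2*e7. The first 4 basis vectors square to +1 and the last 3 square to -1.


v^2 = sum of c_i^2 * e_i^2
Positive signature terms (e_i^2 = +1): (-5)^2 + (-1)^2 + (-4)^2 + (-2)^2 = 46
Negative signature terms (e_j^2 = -1): (-5)^2 + 5^2 + 2^2 = 54
v^2 = 46 - 54 = -8


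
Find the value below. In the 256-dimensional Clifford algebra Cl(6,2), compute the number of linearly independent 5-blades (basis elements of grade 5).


Number of grade-k basis blades in Cl(p,q) with n = p + q is C(n, k).
n = 6 + 2 = 8
C(8, 5) = 8! / (5! * 3!)
= 40320 / (120 * 6)
= 56


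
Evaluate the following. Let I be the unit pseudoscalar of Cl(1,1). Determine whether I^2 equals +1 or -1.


The pseudoscalar I = e1...e_n (product of all n generators) of Cl(p,q) satisfies I^2 = (-1)^(q + n(n-1)/2).
p = 1, q = 1, n = p + q = 2
n(n-1)/2 = 2 * 1 / 2 = 1
Exponent = q + n(n-1)/2 = 1 + 1 = 2
I^2 = (-1)^2 = +1


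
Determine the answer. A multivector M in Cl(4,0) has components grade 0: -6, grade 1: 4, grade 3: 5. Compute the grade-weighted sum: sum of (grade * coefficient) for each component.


Grade-weighted sum = sum of grade_k * coefficient_k
0*(-6) = 0
1*4 = 4
3*5 = 15
Total = 0 + 4 + 15 = 19


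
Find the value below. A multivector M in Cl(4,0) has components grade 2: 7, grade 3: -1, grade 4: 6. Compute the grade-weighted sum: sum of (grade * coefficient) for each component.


Grade-weighted sum = sum of grade_k * coefficient_k
2*7 = 14
3*(-1) = -3
4*6 = 24
Total = 14 + (-3) + 24 = 35


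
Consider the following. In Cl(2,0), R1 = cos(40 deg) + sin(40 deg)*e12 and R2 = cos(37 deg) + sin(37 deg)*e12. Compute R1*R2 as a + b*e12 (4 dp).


Same-plane rotors commute and their half-angles add:
R1*R2 = cos(a1 + a2) + sin(a1 + a2)*e12.
a1 + a2 = 40 + 37 = 77 deg
cos(77 deg) = 0.2250
sin(77 deg) = 0.9744
R1*R2 = 0.2250 + 0.9744*e12


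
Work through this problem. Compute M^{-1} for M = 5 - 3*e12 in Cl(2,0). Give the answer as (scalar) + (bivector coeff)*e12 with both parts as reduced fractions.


M = 5 - 3*e12, where e12^2 = -1.
Since M commutes with its reverse ~M = a - b*e12, M * ~M = a^2 - b^2*e12^2 = a^2 + b^2.
So M^{-1} = ~M / (a^2 + b^2) = (a - b*e12)/(a^2 + b^2).
a^2 + b^2 = 25 + 9 = 34
Scalar part = 5/34 = 5/34
Bivector coeff = 3/34 = 3/34
M^{-1} = 5/34 + 3/34*e12


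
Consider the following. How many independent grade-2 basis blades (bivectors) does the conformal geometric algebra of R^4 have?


The conformal model of R^4 uses Cl(5,1) with m = 4 + 2 = 6 generators.
Number of grade-2 blades = C(m, 2) = C(6, 2)
= 6*5/2 = 15


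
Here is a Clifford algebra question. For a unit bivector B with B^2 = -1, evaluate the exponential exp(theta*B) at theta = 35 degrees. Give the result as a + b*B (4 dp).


For a unit bivector B with B^2 = -1, the exponential series gives
e^(theta*B) = cos(theta) + sin(theta)*B (the GA analogue of Euler's formula).
theta = 35 degrees = 0.610865 rad
cos(35 deg) = 0.8192
sin(35 deg) = 0.5736
exp(theta*B) = 0.8192 + 0.5736*B


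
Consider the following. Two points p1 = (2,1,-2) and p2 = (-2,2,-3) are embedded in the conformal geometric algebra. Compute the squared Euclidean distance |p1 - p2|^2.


p1 - p2 = (4, -1, 1)
|p1 - p2|^2 = 4^2 + (-1)^2 + 1^2
= 16 + 1 + 1
= 18


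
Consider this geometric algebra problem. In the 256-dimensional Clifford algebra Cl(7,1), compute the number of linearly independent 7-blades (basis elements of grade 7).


Number of grade-k basis blades in Cl(p,q) with n = p + q is C(n, k).
n = 7 + 1 = 8
C(8, 7) = 8! / (7! * 1!)
= 40320 / (5040 * 1)
= 8


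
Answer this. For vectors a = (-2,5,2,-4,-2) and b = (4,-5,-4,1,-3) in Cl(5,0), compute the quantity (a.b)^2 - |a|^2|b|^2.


a . b = (-2)*4 + 5*(-5) + 2*(-4) + (-4)*1 + (-2)*(-3)
= -8 + (-25) + (-8) + (-4) + 6 = -39
|a|^2 = (-2)^2 + 5^2 + 2^2 + (-4)^2 + (-2)^2 = 53
|b|^2 = 4^2 + (-5)^2 + (-4)^2 + 1^2 + (-3)^2 = 67
(a.b)^2 = (-39)^2 = 1521
|a|^2 * |b|^2 = 53 * 67 = 3551
Result = 1521 - 3551 = -2030


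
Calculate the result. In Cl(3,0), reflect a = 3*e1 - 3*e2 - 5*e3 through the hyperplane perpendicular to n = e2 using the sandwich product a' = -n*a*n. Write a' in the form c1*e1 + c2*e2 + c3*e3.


Reflection formula: a' = -n*a*n, with n = e2 (unit vector, n^2 = 1).
For reflection through hyperplane perp to e2:
The component along e2 flips sign, others stay.
a = (3, -3, -5)
a' = (3, 3, -5)
a' = 3*e1 + 3*e2 - 5*e3


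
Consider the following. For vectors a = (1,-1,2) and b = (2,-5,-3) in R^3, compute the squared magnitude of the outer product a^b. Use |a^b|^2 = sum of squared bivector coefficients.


a wedge b = (a1*b2 - a2*b1)*e12 + (a1*b3 - a3*b1)*e13 + (a2*b3 - a3*b2)*e23
e12 coeff: 1*(-5) - (-1)*2 = -5 - (-2) = -3
e13 coeff: 1*(-3) - 2*2 = -3 - 4 = -7
e23 coeff: (-1)*(-3) - 2*(-5) = 3 - (-10) = 13
|a wedge b|^2 = (-3)^2 + (-7)^2 + 13^2
= 9 + 49 + 169
= 227


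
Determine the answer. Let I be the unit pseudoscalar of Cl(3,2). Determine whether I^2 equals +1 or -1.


The pseudoscalar I = e1...e_n (product of all n generators) of Cl(p,q) satisfies I^2 = (-1)^(q + n(n-1)/2).
p = 3, q = 2, n = p + q = 5
n(n-1)/2 = 5 * 4 / 2 = 10
Exponent = q + n(n-1)/2 = 2 + 10 = 12
I^2 = (-1)^12 = +1


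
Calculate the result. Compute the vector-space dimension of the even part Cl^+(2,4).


Even subalgebra dimension = 2^(n-1)
n = 2 + 4 = 6
2^(6 - 1) = 2^5 = 32
Verification: sum of C(6,k) for even k = 1 + 15 + 15 + 1 = 32
Result = 32


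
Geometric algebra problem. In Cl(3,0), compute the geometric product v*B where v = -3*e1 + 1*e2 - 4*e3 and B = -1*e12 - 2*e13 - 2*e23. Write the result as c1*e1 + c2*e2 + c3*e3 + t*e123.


vB has grade-1 (vector) and grade-3 (trivector) parts: vB = (v _| B) + (v ^ B).
Vector part <vB>_1:
  e1: -v2*b12 - v3*b13 = -(1)*(-1) - (-4)*(-2) = -7
  e2: v1*b12 - v3*b23 = (-3)*(-1) - (-4)*(-2) = -5
  e3: v1*b13 + v2*b23 = (-3)*(-2) + (1)*(-2) = 4
Trivector part <vB>_3:
  e123: v1*b23 - v2*b13 + v3*b12 = (-3)*(-2) - (1)*(-2) + (-4)*(-1) = 12
vB = -7*e1 - 5*e2 + 4*e3 + 12*e123


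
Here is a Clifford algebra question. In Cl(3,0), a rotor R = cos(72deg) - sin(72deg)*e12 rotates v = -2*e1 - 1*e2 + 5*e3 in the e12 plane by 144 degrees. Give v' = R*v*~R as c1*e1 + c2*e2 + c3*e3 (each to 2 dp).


Rotor R = cos(72deg) - sin(72deg)*e12
Rotation angle theta = 2 * 72 = 144 degrees in the e12 plane (e1 -> e2).
The component perpendicular to the plane (e3) is invariant: v'_3 = v3 = 5.00
cos(144deg) = -0.8090, sin(144deg) = 0.5878
v'_1 = v1*cos(theta) - v2*sin(theta) = -2*(-0.8090) - (-1)*0.5878 = 2.21
v'_2 = v1*sin(theta) + v2*cos(theta) = -2*0.5878 + (-1)*(-0.8090) = -0.37
v' = 2.21*e1 - 0.37*e2 + 5.00*e3


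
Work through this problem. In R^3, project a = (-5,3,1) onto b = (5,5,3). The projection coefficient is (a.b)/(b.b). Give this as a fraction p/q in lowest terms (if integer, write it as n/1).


Projection coefficient = (a . b) / (b . b)
a . b = (-5)*5 + 3*5 + 1*3
= -25 + 15 + 3 = -7
b . b = 5^2 + 5^2 + 3^2
= 25 + 25 + 9 = 59
Coefficient = -7/59
In lowest terms: -7/59


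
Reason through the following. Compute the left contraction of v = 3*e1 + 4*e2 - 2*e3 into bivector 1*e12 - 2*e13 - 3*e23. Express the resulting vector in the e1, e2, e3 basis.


Left contraction v _| B = <vB>_1 (grade-1 part of the geometric product vB).
Using e1_|e12 = e2, e2_|e12 = -e1, e1_|e13 = e3, e3_|e13 = -e1, e2_|e23 = e3, e3_|e23 = -e2:
e1 coeff: -v2*b12 - v3*b13 = -(4)*(1) - (-2)*(-2) = -8
e2 coeff: v1*b12 - v3*b23 = (3)*(1) - (-2)*(-3) = -3
e3 coeff: v1*b13 + v2*b23 = (3)*(-2) + (4)*(-3) = -18
v _| B = -8*e1 - 3*e2 - 18*e3


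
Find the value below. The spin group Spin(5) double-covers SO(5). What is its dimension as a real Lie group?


Spin(n) double-covers SO(n); both have Lie algebra so(n) of dimension n(n-1)/2.
n = 5
n(n-1) = 5 * 4 = 20
dim Spin(5) = 20/2 = 10


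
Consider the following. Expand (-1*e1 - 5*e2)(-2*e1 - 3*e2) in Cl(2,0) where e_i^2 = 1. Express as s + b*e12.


Expand: (-1*e1 - 5*e2)(-2*e1 - 3*e2)
= (-1)*(-2)*e1e1 + (-1)*(-3)*e1e2 + (-5)*(-2)*e2e1 + (-5)*(-3)*e2e2
Using e1^2 = e2^2 = 1, e2e1 = -e1e2:
Scalar part s = (-1)*(-2) + (-5)*(-3) = 2 + 15 = 17
Bivector part b = (-1)*(-3) - (-5)*(-2) = 3 - 10 = -7
uv = 17 - 7*e12


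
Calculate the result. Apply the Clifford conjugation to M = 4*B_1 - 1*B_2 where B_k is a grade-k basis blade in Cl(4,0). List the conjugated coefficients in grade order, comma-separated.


Clifford conjugate sign for grade k: (-1)^(k(k+1)/2)
Grade 1: (-1)^(1*2/2) = (-1)^1 = -1, coeff 4 -> -4
Grade 2: (-1)^(2*3/2) = (-1)^3 = -1, coeff -1 -> 1
Conjugated coefficients: -4, 1


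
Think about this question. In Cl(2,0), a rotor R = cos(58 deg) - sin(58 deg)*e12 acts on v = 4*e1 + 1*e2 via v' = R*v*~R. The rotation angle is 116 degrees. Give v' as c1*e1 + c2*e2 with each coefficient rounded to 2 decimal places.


Rotor R = cos(58deg) - sin(58deg)*e12
Rotation angle theta = 2 * 58 = 116 degrees
v' = R*v*~R rotates v by theta.
cos(116deg) = -0.4384, sin(116deg) = 0.8988
v'_1 = 4*cos(116deg) - 1*sin(116deg)
= 4*(-0.4384) - 1*0.8988
= -2.65
v'_2 = 4*sin(116deg) + 1*cos(116deg)
= 4*0.8988 + 1*(-0.4384)
= 3.16
v' = -2.65*e1 + 3.16*e2


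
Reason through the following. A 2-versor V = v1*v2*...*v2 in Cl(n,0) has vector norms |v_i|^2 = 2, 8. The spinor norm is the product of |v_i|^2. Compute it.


Spinor norm N(V) = |v1|^2 * |v2|^2 * ... * |v2|^2
= 2 * 8
Running product: 2, 16
N(V) = 16


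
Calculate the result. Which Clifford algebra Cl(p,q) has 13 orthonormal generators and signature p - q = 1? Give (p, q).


We need p + q = 13 and p - q = 1.
Adding: 2p = 13 + 1 = 14, so p = 7.
Then q = 13 - 7 = 6.
(p, q) = (7, 6)


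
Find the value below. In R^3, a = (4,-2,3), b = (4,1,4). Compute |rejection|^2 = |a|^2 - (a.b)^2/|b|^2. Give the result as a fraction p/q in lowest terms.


|a|^2 = 4^2 + (-2)^2 + 3^2 = 29
|b|^2 = 4^2 + 1^2 + 4^2 = 33
a . b = 4*4 + (-2)*1 + 3*4 = 26
(a.b)^2 = 26^2 = 676
|rej|^2 = 29 - 676/33
= (957 - 676)/33
= 281/33
In lowest terms: 281/33


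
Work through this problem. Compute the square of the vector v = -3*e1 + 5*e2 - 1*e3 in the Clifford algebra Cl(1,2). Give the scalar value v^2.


v^2 = sum of c_i^2 * e_i^2
Positive signature terms (e_i^2 = +1): (-3)^2 = 9
Negative signature terms (e_j^2 = -1): 5^2 + (-1)^2 = 26
v^2 = 9 - 26 = -17


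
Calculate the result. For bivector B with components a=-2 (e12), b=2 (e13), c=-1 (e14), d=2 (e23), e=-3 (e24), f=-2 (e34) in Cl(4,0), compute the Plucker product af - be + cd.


Plucker relation: af - be + cd
a*f = (-2)*(-2) = 4
b*e = 2*(-3) = -6
c*d = (-1)*2 = -2
af - be + cd = 4 - (-6) + (-2)
= 8


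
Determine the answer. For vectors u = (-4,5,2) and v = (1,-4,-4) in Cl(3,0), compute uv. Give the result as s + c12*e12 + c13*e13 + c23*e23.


In Cl(3,0): e_i^2 = 1, e_ie_j = -e_je_i for i != j.
Scalar part = u . v = (-4)*1 + 5*(-4) + 2*(-4)
= -4 + (-20) + (-8) = -32
e12 coeff = (-4)*(-4) - 5*1 = 16 - 5 = 11
e13 coeff = (-4)*(-4) - 2*1 = 16 - 2 = 14
e23 coeff = 5*(-4) - 2*(-4) = -20 - (-8) = -12
uv = -32 + 11*e12 + 14*e13 - 12*e23


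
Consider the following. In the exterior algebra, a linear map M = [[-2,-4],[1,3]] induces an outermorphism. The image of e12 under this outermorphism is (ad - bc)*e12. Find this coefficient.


The outermorphism of a linear map f sends e1^e2 to f(e1)^f(e2).
f(e1) = -2*e1 + 1*e2
f(e2) = -4*e1 + 3*e2
f(e1) ^ f(e2) = (-2*e1 + 1*e2) ^ (-4*e1 + 3*e2)
= (-2)*3*e12 + 1*(-4)*e21
= (-6 - (-4))*e12
= -2*e12
Coefficient = -2


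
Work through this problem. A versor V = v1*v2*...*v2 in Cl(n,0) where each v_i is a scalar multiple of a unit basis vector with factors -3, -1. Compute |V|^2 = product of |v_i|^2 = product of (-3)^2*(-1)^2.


Each vector v_i has |v_i|^2 = s_i^2
Squared scales: (-3)^2 = 9, (-1)^2 = 1
|V|^2 = 9 * 1
= 9


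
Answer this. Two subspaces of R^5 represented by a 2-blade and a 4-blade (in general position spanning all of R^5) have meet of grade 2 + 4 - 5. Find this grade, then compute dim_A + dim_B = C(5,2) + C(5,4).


Meet grade = grade(A) + grade(B) - n
= 2 + 4 - 5 = 1
C(5,2) = 10
C(5,4) = 5
dim_A + dim_B = 10 + 5 = 15


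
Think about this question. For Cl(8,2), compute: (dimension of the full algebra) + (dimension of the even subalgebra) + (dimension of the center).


n = 8 + 2 = 10
Total dim = 2^10 = 1024
Even subalgebra dim = 2^9 = 512
n is even, so center dim = 1
Sum = 1024 + 512 + 1 = 1537


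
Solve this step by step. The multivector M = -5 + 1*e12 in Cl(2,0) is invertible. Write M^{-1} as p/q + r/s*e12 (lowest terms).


M = -5 + 1*e12, where e12^2 = -1.
Since M commutes with its reverse ~M = a - b*e12, M * ~M = a^2 - b^2*e12^2 = a^2 + b^2.
So M^{-1} = ~M / (a^2 + b^2) = (a - b*e12)/(a^2 + b^2).
a^2 + b^2 = 25 + 1 = 26
Scalar part = -5/26 = -5/26
Bivector coeff = -1/26 = -1/26
M^{-1} = -5/26 - 1/26*e12


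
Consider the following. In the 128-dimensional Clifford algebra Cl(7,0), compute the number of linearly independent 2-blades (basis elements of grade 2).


Number of grade-k basis blades in Cl(p,q) with n = p + q is C(n, k).
n = 7 + 0 = 7
C(7, 2) = 7! / (2! * 5!)
= 5040 / (2 * 120)
= 21


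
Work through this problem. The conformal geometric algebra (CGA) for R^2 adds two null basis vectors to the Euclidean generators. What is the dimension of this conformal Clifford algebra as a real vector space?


The conformal model of R^2 uses Cl(3,1): the 2 Euclidean generators plus two extra orthogonal generators e+ (e+^2 = +1) and e- (e-^2 = -1), from which the null vectors e0, einf are built.
Number of generators m = 2 + 2 = 4.
dim Cl(p,q) = 2^m = 2^4 = 16


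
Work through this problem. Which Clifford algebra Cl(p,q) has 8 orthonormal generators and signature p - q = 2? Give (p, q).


We need p + q = 8 and p - q = 2.
Adding: 2p = 8 + 2 = 10, so p = 5.
Then q = 8 - 5 = 3.
(p, q) = (5, 3)


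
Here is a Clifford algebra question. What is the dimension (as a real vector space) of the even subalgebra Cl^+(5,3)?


Even subalgebra dimension = 2^(n-1)
n = 5 + 3 = 8
2^(8 - 1) = 2^7 = 128
Verification: sum of C(8,k) for even k = 1 + 28 + 70 + 28 + 1 = 128
Result = 128


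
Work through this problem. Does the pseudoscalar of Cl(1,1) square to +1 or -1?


The pseudoscalar I = e1...e_n (product of all n generators) of Cl(p,q) satisfies I^2 = (-1)^(q + n(n-1)/2).
p = 1, q = 1, n = p + q = 2
n(n-1)/2 = 2 * 1 / 2 = 1
Exponent = q + n(n-1)/2 = 1 + 1 = 2
I^2 = (-1)^2 = +1


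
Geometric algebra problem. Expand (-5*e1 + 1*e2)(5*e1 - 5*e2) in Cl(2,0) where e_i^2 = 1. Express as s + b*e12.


Expand: (-5*e1 + 1*e2)(5*e1 - 5*e2)
= (-5)*5*e1e1 + (-5)*(-5)*e1e2 + 1*5*e2e1 + 1*(-5)*e2e2
Using e1^2 = e2^2 = 1, e2e1 = -e1e2:
Scalar part s = (-5)*5 + 1*(-5) = -25 + (-5) = -30
Bivector part b = (-5)*(-5) - 1*5 = 25 - 5 = 20
uv = -30 + 20*e12


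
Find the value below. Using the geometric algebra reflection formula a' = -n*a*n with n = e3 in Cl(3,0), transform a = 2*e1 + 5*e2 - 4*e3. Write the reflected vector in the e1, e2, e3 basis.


Reflection formula: a' = -n*a*n, with n = e3 (unit vector, n^2 = 1).
For reflection through hyperplane perp to e3:
The component along e3 flips sign, others stay.
a = (2, 5, -4)
a' = (2, 5, 4)
a' = 2*e1 + 5*e2 + 4*e3


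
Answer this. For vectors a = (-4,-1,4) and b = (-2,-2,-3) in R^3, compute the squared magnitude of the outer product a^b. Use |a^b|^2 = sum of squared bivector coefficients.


a wedge b = (a1*b2 - a2*b1)*e12 + (a1*b3 - a3*b1)*e13 + (a2*b3 - a3*b2)*e23
e12 coeff: (-4)*(-2) - (-1)*(-2) = 8 - 2 = 6
e13 coeff: (-4)*(-3) - 4*(-2) = 12 - (-8) = 20
e23 coeff: (-1)*(-3) - 4*(-2) = 3 - (-8) = 11
|a wedge b|^2 = 6^2 + 20^2 + 11^2
= 36 + 400 + 121
= 557


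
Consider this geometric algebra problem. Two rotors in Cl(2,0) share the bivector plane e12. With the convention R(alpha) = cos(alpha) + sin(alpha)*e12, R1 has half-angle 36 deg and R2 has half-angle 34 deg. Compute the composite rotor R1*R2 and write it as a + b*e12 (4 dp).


Same-plane rotors commute and their half-angles add:
R1*R2 = cos(a1 + a2) + sin(a1 + a2)*e12.
a1 + a2 = 36 + 34 = 70 deg
cos(70 deg) = 0.3420
sin(70 deg) = 0.9397
R1*R2 = 0.3420 + 0.9397*e12


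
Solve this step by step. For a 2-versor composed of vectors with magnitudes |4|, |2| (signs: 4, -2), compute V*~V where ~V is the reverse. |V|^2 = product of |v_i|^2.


Each vector v_i has |v_i|^2 = s_i^2
Squared scales: 4^2 = 16, (-2)^2 = 4
|V|^2 = 16 * 4
= 64


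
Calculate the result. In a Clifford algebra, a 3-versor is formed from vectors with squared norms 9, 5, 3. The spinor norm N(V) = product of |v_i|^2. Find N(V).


Spinor norm N(V) = |v1|^2 * |v2|^2 * ... * |v3|^2
= 9 * 5 * 3
Running product: 9, 45, 135
N(V) = 135


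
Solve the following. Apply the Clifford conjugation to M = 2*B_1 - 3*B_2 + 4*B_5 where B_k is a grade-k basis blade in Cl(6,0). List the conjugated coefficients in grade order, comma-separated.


Clifford conjugate sign for grade k: (-1)^(k(k+1)/2)
Grade 1: (-1)^(1*2/2) = (-1)^1 = -1, coeff 2 -> -2
Grade 2: (-1)^(2*3/2) = (-1)^3 = -1, coeff -3 -> 3
Grade 5: (-1)^(5*6/2) = (-1)^15 = -1, coeff 4 -> -4
Conjugated coefficients: -2, 3, -4


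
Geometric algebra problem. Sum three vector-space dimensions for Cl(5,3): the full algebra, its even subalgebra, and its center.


n = 5 + 3 = 8
Total dim = 2^8 = 256
Even subalgebra dim = 2^7 = 128
n is even, so center dim = 1
Sum = 256 + 128 + 1 = 385


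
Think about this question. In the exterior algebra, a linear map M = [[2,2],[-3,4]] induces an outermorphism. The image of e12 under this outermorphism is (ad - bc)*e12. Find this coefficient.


The outermorphism of a linear map f sends e1^e2 to f(e1)^f(e2).
f(e1) = 2*e1 - 3*e2
f(e2) = 2*e1 + 4*e2
f(e1) ^ f(e2) = (2*e1 - 3*e2) ^ (2*e1 + 4*e2)
= 2*4*e12 + (-3)*2*e21
= (8 - (-6))*e12
= 14*e12
Coefficient = 14


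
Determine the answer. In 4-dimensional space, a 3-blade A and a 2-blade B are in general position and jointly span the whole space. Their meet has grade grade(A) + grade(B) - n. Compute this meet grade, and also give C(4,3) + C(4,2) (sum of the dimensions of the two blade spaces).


Meet grade = grade(A) + grade(B) - n
= 3 + 2 - 4 = 1
C(4,3) = 4
C(4,2) = 6
dim_A + dim_B = 4 + 6 = 10


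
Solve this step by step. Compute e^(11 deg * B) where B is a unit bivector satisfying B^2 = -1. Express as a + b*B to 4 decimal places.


For a unit bivector B with B^2 = -1, the exponential series gives
e^(theta*B) = cos(theta) + sin(theta)*B (the GA analogue of Euler's formula).
theta = 11 degrees = 0.191986 rad
cos(11 deg) = 0.9816
sin(11 deg) = 0.1908
exp(theta*B) = 0.9816 + 0.1908*B


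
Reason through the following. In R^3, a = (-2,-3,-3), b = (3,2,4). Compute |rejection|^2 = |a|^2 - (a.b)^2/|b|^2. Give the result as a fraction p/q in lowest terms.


|a|^2 = (-2)^2 + (-3)^2 + (-3)^2 = 22
|b|^2 = 3^2 + 2^2 + 4^2 = 29
a . b = (-2)*3 + (-3)*2 + (-3)*4 = -24
(a.b)^2 = (-24)^2 = 576
|rej|^2 = 22 - 576/29
= (638 - 576)/29
= 62/29
In lowest terms: 62/29


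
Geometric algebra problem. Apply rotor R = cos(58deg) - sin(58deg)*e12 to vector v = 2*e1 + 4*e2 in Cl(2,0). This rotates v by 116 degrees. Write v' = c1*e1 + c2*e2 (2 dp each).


Rotor R = cos(58deg) - sin(58deg)*e12
Rotation angle theta = 2 * 58 = 116 degrees
v' = R*v*~R rotates v by theta.
cos(116deg) = -0.4384, sin(116deg) = 0.8988
v'_1 = 2*cos(116deg) - 4*sin(116deg)
= 2*(-0.4384) - 4*0.8988
= -4.47
v'_2 = 2*sin(116deg) + 4*cos(116deg)
= 2*0.8988 + 4*(-0.4384)
= 0.04
v' = -4.47*e1 + 0.04*e2


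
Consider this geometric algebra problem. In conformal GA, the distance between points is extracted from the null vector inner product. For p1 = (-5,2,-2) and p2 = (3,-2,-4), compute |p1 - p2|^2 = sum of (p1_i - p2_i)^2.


p1 - p2 = (-8, 4, 2)
|p1 - p2|^2 = (-8)^2 + 4^2 + 2^2
= 64 + 16 + 4
= 84
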